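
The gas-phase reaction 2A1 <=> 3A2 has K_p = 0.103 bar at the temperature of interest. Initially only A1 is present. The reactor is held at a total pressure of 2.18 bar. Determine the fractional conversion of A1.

X = 0.213

Let X = conversion of A1 (basis 1 mol A1); extent of reaction ξ = 0.5X.
At extent ξ: n_A1 = 1 − X; n_A2 = 1.5X.
n_T = Σnᵢ = 1 + 0.5X.
Mole fractions y_i = n_i/n_T; K_p = p_A2^3 / (p_A1^2) with p_i = y_i·P.
Equating to 0.103 bar and solving on 0 < X < 1: X = 0.213.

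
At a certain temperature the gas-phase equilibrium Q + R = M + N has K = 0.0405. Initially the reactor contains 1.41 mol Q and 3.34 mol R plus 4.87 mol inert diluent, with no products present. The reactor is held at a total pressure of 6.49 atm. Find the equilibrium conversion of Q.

Take 1.41 mol Q as basis and let X be its fractional conversion, so ξ = 1.41X.
Species balance: n_Q = 1.41 − 1.41X; n_R = 3.34 − 1.41X; n_M = 1.41X; n_N = 1.41X; n_I = 4.87 (inert).
n_T stays at 9.62 (no change in mole number).
With p_i = (n_i/n_T)P, K = p_M p_N / (p_Q p_R).
Equating to 0.0405 and solving on 0 < X < 1: X = 0.253.

X = 0.253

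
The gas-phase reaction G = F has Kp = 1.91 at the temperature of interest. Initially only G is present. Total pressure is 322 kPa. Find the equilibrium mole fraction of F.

Basis: 1 mol G initially; let X = conversion of G. Extent ξ = X.
Mole table: n_G = 1 − X; n_F = X.
n_T stays at 1 (no change in mole number).
With p_i = (n_i/n_T)P, Kp = p_F / (p_G).
This yields a degree-1 equation in X; solving on (0,1), X = 0.656.
Then n_F = 0.656, n_T = 1, so y_F = 0.656.

y_F = 0.656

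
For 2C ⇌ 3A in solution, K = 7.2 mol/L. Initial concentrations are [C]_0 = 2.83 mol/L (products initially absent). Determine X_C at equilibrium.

Let X = conversion of C; extent ξ = 2.83X/2 mol/L.
Concentrations: [C] = 2.83 − 2.83X; [A] = 4.25X.
K = [A]^3 / ([C]^2).
Setting equal to 7.2 and solving for X on (0,1) gives X = 0.541.

X = 0.541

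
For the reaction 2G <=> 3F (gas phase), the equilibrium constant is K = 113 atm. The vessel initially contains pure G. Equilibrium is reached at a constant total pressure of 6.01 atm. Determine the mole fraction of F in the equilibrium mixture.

y_F = 0.827

Let X = conversion of G (basis 1 mol G); extent of reaction ξ = 0.5X.
Moles: n_G = 1 − X; n_F = 1.5X.
n_T = Σnᵢ = 1 + 0.5X.
With p_i = (n_i/n_T)P, K = p_F^3 / (p_G^2).
Setting this equal to 113 atm and taking the physical root (0 < X < 1) gives X = 0.761.
Then n_F = 1.14, n_T = 1.38, so y_F = 0.827.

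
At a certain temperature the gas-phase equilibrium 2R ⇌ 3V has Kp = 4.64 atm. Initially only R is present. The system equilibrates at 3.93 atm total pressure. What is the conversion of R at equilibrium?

X = 0.486

Basis: 1 mol R initially; let X = conversion of R. Extent ξ = 0.5X.
Moles: n_R = 1 − X; n_V = 1.5X.
n_T = Σnᵢ = 1 + 0.5X.
Mole fractions y_i = n_i/n_T; Kp = p_V^3 / (p_R^2) with p_i = y_i·P.
This yields a degree-3 equation in X; solving on (0,1), X = 0.486.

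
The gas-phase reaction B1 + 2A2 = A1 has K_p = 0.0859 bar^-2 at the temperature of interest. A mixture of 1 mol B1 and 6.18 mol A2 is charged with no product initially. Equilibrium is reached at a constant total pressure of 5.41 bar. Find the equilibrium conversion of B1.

Take 1 mol B1 as basis and let X be its fractional conversion, so ξ = X.
Species balance: n_B1 = 1 − X; n_A2 = 6.18 − 2X; n_A1 = X.
Total moles n_T = 7.18 − 2X.
y_i = n_i/n_T, p_i = y_i·P. K_p = p_A1 / (p_B1 p_A2^2).
Equating to 0.0859 bar^-2 and solving on 0 < X < 1: X = 0.634.

X = 0.634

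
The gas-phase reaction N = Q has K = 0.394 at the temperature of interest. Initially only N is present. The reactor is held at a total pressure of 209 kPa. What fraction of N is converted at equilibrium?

X = 0.283

Let X = conversion of N (basis 1 mol N); extent of reaction ξ = X.
Moles: n_N = 1 − X; n_Q = X.
n_T stays at 1 (no change in mole number).
Mole fractions y_i = n_i/n_T; K = p_Q / (p_N) with p_i = y_i·P.
This yields a degree-1 equation in X; solving on (0,1), X = 0.283.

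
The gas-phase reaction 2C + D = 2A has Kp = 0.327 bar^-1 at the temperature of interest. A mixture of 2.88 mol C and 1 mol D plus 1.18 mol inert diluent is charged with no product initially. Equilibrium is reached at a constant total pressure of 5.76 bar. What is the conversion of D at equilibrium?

X = 0.460

Take 1 mol D as basis and let X be its fractional conversion, so ξ = X.
Species balance: n_C = 2.88 − 2X; n_D = 1 − X; n_A = 2X; n_I = 1.18 (inert).
Summing: n_T = 5.06 − X.
Mole fractions y_i = n_i/n_T; Kp = p_A^2 / (p_C^2 p_D) with p_i = y_i·P.
Equating to 0.327 bar^-1 and solving on 0 < X < 1: X = 0.460.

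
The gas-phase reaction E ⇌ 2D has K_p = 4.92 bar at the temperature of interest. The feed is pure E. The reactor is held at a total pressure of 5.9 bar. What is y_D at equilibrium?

Basis: 1 mol E initially; let X = conversion of E. Extent ξ = X.
Species balance: n_E = 1 − X; n_D = 2X.
Summing: n_T = 1 + X.
Mole fractions y_i = n_i/n_T; K_p = p_D^2 / (p_E) with p_i = y_i·P.
Substituting and setting equal to 4.92 bar gives a polynomial in X; the root in (0,1) is X = 0.415.
Then n_D = 0.831, n_T = 1.42, so y_D = 0.587.

y_D = 0.587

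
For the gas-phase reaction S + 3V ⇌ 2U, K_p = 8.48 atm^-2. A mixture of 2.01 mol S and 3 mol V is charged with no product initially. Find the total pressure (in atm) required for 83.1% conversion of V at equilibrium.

Let X = conversion of V (basis 3 mol V); extent of reaction ξ = X.
Moles: n_S = 2.01 − X; n_V = 3 − 3X; n_U = 2X.
Summing: n_T = 5.01 − 2X.
K_p = p_U^2 / (p_S p_V^3) with p_i = (n_i/n_T)·P.
At X = 0.831: the mole-fraction product g(X) = Π y_i^ν_i = 201.5. Since K_p = g(X)·P^{-2}, P = (g/K_p)^(1/2) = (201.5/8.48)^(1/2) = 4.87 atm.

P = 4.87 atm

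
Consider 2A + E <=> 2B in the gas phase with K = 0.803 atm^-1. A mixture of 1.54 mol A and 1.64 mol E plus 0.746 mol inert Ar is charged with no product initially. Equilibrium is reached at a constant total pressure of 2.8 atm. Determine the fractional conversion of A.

Take 1.54 mol A as basis and let X be its fractional conversion, so ξ = 0.77X.
At extent ξ: n_A = 1.54 − 1.54X; n_E = 1.64 − 0.77X; n_B = 1.54X; n_I = 0.746 (inert).
n_T = Σnᵢ = 3.93 − 0.77X.
Mole fractions y_i = n_i/n_T; K = p_B^2 / (p_A^2 p_E) with p_i = y_i·P.
Substituting and setting equal to 0.803 atm^-1 gives a polynomial in X; the root in (0,1) is X = 0.473.

X = 0.473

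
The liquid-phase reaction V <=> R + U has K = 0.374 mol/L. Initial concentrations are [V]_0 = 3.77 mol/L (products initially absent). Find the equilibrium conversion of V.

Let X = conversion of V; extent ξ = 3.77·X mol/L.
Concentrations: [V] = 3.77 − 3.77X; [R] = 3.77X; [U] = 3.77X.
K = [R] [U] / ([V]).
Setting equal to 0.374 and solving for X on (0,1) gives X = 0.269.

X = 0.269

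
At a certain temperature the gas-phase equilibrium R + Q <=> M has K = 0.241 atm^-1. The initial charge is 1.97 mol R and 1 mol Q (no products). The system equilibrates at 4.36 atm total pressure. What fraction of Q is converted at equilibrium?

Basis: 1 mol Q initially; let X = conversion of Q. Extent ξ = X.
At extent ξ: n_R = 1.97 − X; n_Q = 1 − X; n_M = X.
Total moles n_T = 2.97 − X.
Mole fractions y_i = n_i/n_T; K = p_M / (p_R p_Q) with p_i = y_i·P.
This yields a degree-2 equation in X; solving on (0,1), X = 0.391.

X = 0.391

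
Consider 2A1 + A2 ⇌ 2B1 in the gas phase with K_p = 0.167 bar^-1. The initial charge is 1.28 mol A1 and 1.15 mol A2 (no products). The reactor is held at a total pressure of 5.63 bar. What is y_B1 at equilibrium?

y_B1 = 0.225

Basis: 1.28 mol A1 initially; let X = conversion of A1. Extent ξ = 0.64X.
Species balance: n_A1 = 1.28 − 1.28X; n_A2 = 1.15 − 0.64X; n_B1 = 1.28X.
Total moles n_T = 2.43 − 0.64X.
y_i = n_i/n_T, p_i = y_i·P. K_p = p_B1^2 / (p_A1^2 p_A2).
Setting this equal to 0.167 bar^-1 and taking the physical root (0 < X < 1) gives X = 0.384.
Then n_B1 = 0.492, n_T = 2.18, so y_B1 = 0.225.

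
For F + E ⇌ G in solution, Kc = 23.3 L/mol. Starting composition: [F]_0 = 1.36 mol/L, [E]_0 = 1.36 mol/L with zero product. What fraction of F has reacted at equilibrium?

Let X = conversion of F; extent ξ = 1.36·X mol/L.
Concentrations: [F] = 1.36 − 1.36X; [E] = 1.36 − 1.36X; [G] = 1.36X.
Kc = [G] / ([F] [E]).
Setting equal to 23.3 and solving for X on (0,1) gives X = 0.837.

X = 0.837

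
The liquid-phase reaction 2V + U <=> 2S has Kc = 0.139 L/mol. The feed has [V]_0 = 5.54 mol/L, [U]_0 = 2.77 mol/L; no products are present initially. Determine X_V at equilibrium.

X = 0.336

Let X = conversion of V; extent ξ = 5.54X/2 mol/L.
Concentrations: [V] = 5.54 − 5.54X; [U] = 2.77 − 2.77X; [S] = 5.54X.
Kc = [S]^2 / ([V]^2 [U]).
This equals 0.139 at X = 0.336 (the root in 0 < X < 1).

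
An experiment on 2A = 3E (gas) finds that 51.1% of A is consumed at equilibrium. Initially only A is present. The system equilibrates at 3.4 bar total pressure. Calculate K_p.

K_p = 5.1 bar

Let X = conversion of A (basis 1 mol A); extent of reaction ξ = 0.5X.
At extent ξ: n_A = 1 − X; n_E = 1.5X.
Summing: n_T = 1 + 0.5X.
At X = 0.511: n_A = 0.489, n_E = 0.766, n_T = 1.26.
p_i = (n_i/n_T)·P. K_p = p_E^3 / (p_A^2) = 5.1 bar.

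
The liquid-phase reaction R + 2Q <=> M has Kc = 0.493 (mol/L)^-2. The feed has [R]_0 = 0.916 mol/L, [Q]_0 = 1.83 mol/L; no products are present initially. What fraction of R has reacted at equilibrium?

X = 0.384

Let X = conversion of R; extent ξ = 0.916·X mol/L.
Concentrations: [R] = 0.916 − 0.916X; [Q] = 1.83 − 1.83X; [M] = 0.916X.
Kc = [M] / ([R] [Q]^2).
Solving Kc = 0.493 for X ∈ (0,1): X = 0.384.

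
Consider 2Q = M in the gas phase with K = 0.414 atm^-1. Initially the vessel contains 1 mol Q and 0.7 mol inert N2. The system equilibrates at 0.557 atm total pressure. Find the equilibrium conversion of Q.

X = 0.189

Let X = conversion of Q (basis 1 mol Q); extent of reaction ξ = 0.5X.
At extent ξ: n_Q = 1 − X; n_M = 0.5X; n_I = 0.7 (inert).
n_T = Σnᵢ = 1.7 − 0.5X.
Mole fractions y_i = n_i/n_T; K = p_M / (p_Q^2) with p_i = y_i·P.
Substituting and setting equal to 0.414 atm^-1 gives a polynomial in X; the root in (0,1) is X = 0.189.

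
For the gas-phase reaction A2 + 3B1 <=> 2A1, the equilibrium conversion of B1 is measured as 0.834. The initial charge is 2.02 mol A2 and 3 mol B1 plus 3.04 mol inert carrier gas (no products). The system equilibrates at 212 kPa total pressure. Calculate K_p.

Take 3 mol B1 as basis and let X be its fractional conversion, so ξ = X.
Moles: n_A2 = 2.02 − X; n_B1 = 3 − 3X; n_A1 = 2X; n_I = 3.04 (inert).
n_T = Σnᵢ = 8.06 − 2X.
At X = 0.834: n_A2 = 1.19, n_B1 = 0.498, n_A1 = 1.67, n_T = 6.39.
p_i = (n_i/n_T)·P. K_p = p_A1^2 / (p_A2 p_B1^3) = 0.0173 kPa^-2.

K_p = 0.0173 kPa^-2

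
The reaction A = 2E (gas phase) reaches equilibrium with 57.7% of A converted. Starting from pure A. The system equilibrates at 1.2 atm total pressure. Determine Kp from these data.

Let X = conversion of A (basis 1 mol A); extent of reaction ξ = X.
Moles: n_A = 1 − X; n_E = 2X.
Total moles n_T = 1 + X.
At X = 0.577: n_A = 0.423, n_E = 1.15, n_T = 1.58.
p_i = (n_i/n_T)·P. Kp = p_E^2 / (p_A) = 2.4 atm.

Kp = 2.4 atm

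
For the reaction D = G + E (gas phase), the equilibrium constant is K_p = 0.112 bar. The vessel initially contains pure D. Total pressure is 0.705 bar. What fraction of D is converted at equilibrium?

Take 1 mol D as basis and let X be its fractional conversion, so ξ = X.
Species balance: n_D = 1 − X; n_G = X; n_E = X.
Total moles n_T = 1 + X.
With p_i = (n_i/n_T)P, K_p = p_G p_E / (p_D).
This yields a degree-2 equation in X; solving on (0,1), X = 0.370.

X = 0.370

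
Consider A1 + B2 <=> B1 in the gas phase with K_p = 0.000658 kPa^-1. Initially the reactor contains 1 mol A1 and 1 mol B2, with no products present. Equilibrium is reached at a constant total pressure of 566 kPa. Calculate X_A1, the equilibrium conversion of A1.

Basis: 1 mol A1 initially; let X = conversion of A1. Extent ξ = X.
Mole table: n_A1 = 1 − X; n_B2 = 1 − X; n_B1 = X.
Total moles n_T = 2 − X.
y_i = n_i/n_T, p_i = y_i·P. K_p = p_B1 / (p_A1 p_B2).
This yields a degree-2 equation in X; solving on (0,1), X = 0.146.

X = 0.146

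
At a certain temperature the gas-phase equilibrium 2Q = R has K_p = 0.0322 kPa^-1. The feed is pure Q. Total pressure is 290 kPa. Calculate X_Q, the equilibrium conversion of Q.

X = 0.839

Basis: 1 mol Q initially; let X = conversion of Q. Extent ξ = 0.5X.
Species balance: n_Q = 1 − X; n_R = 0.5X.
Total moles n_T = 1 − 0.5X.
Mole fractions y_i = n_i/n_T; K_p = p_R / (p_Q^2) with p_i = y_i·P.
Substituting and setting equal to 0.0322 kPa^-1 gives a polynomial in X; the root in (0,1) is X = 0.839.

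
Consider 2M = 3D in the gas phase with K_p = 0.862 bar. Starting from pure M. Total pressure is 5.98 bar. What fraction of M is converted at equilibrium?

Basis: 1 mol M initially; let X = conversion of M. Extent ξ = 0.5X.
Moles: n_M = 1 − X; n_D = 1.5X.
Total moles n_T = 1 + 0.5X.
y_i = n_i/n_T, p_i = y_i·P. K_p = p_D^3 / (p_M^2).
Equating to 0.862 bar and solving on 0 < X < 1: X = 0.291.

X = 0.291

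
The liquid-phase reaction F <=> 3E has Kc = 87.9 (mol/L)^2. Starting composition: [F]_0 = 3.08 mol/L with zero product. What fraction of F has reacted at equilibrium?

Let X = conversion of F; extent ξ = 3.08·X mol/L.
Concentrations: [F] = 3.08 − 3.08X; [E] = 9.24X.
Kc = [E]^3 / ([F]).
Setting equal to 87.9 and solving for X on (0,1) gives X = 0.540.

X = 0.540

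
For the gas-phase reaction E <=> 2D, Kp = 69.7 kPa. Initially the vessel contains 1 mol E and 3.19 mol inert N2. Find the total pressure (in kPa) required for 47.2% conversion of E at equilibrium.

P = 193 kPa

Take 1 mol E as basis and let X be its fractional conversion, so ξ = X.
Moles: n_E = 1 − X; n_D = 2X; n_I = 3.19 (inert).
n_T = Σnᵢ = 4.19 + X.
Kp = p_D^2 / (p_E) with p_i = (n_i/n_T)·P.
At X = 0.472: the mole-fraction product g(X) = Π y_i^ν_i = 0.362. Since Kp = g(X)·P^{1}, P = (Kp/g)^(1/1) = (69.7/0.362)^(1/1) = 193 kPa.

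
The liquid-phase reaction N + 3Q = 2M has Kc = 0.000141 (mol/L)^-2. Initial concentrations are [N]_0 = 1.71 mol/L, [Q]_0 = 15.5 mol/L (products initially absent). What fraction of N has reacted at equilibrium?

Let X = conversion of N; extent ξ = 1.71·X mol/L.
Concentrations: [N] = 1.71 − 1.71X; [Q] = 15.5 − 5.13X; [M] = 3.42X.
Kc = [M]^2 / ([N] [Q]^3).
Setting equal to 0.000141 and solving for X on (0,1) gives X = 0.219.

X = 0.219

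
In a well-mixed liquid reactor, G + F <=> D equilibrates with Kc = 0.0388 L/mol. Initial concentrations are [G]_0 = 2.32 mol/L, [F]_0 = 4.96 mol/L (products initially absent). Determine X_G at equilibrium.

X = 0.152

Let X = conversion of G; extent ξ = 2.32·X mol/L.
Concentrations: [G] = 2.32 − 2.32X; [F] = 4.96 − 2.32X; [D] = 2.32X.
Kc = [D] / ([G] [F]).
This equals 0.0388 at X = 0.152 (the root in 0 < X < 1).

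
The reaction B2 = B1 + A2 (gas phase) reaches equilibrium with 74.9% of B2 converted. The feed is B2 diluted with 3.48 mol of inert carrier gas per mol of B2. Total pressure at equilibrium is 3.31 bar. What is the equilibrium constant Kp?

Let X = conversion of B2 (basis 1 mol B2); extent of reaction ξ = X.
Species balance: n_B2 = 1 − X; n_B1 = X; n_A2 = X; n_I = 3.48 (inert).
n_T = Σnᵢ = 4.48 + X.
At X = 0.749: n_B2 = 0.251, n_B1 = 0.749, n_A2 = 0.749, n_T = 5.23.
p_i = (n_i/n_T)·P. Kp = p_B1 p_A2 / (p_B2) = 1.41 bar.

Kp = 1.41 bar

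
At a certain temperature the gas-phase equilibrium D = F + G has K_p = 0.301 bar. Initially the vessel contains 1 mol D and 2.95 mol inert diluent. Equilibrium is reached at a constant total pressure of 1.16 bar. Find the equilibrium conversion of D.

Let X = conversion of D (basis 1 mol D); extent of reaction ξ = X.
Moles: n_D = 1 − X; n_F = X; n_G = X; n_I = 2.95 (inert).
Summing: n_T = 3.95 + X.
With p_i = (n_i/n_T)P, K_p = p_F p_G / (p_D).
Equating to 0.301 bar and solving on 0 < X < 1: X = 0.648.

X = 0.648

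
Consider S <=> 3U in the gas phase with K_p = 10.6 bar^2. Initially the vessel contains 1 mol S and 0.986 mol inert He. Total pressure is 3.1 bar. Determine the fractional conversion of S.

X = 0.558

Basis: 1 mol S initially; let X = conversion of S. Extent ξ = X.
Moles: n_S = 1 − X; n_U = 3X; n_I = 0.986 (inert).
Summing: n_T = 1.99 + 2X.
y_i = n_i/n_T, p_i = y_i·P. K_p = p_U^3 / (p_S).
Substituting and setting equal to 10.6 bar^2 gives a polynomial in X; the root in (0,1) is X = 0.558.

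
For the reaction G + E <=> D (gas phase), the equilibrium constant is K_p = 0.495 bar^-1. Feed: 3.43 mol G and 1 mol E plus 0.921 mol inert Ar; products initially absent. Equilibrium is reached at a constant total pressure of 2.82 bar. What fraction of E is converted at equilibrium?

Let X = conversion of E (basis 1 mol E); extent of reaction ξ = X.
Moles: n_G = 3.43 − X; n_E = 1 − X; n_D = X; n_I = 0.921 (inert).
Total moles n_T = 5.35 − X.
y_i = n_i/n_T, p_i = y_i·P. K_p = p_D / (p_G p_E).
Equating to 0.495 bar^-1 and solving on 0 < X < 1: X = 0.459.

X = 0.459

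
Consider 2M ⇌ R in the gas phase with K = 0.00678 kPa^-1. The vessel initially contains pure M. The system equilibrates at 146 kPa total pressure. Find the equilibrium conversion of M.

Let X = conversion of M (basis 1 mol M); extent of reaction ξ = 0.5X.
At extent ξ: n_M = 1 − X; n_R = 0.5X.
n_T = Σnᵢ = 1 − 0.5X.
Mole fractions y_i = n_i/n_T; K = p_R / (p_M^2) with p_i = y_i·P.
Setting this equal to 0.00678 kPa^-1 and taking the physical root (0 < X < 1) gives X = 0.551.

X = 0.551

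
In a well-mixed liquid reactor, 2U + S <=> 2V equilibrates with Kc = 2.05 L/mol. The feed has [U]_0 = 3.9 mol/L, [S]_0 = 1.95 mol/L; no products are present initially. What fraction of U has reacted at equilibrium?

X = 0.568

Let X = conversion of U; extent ξ = 3.9X/2 mol/L.
Concentrations: [U] = 3.9 − 3.9X; [S] = 1.95 − 1.95X; [V] = 3.9X.
Kc = [V]^2 / ([U]^2 [S]).
This equals 2.05 at X = 0.568 (the root in 0 < X < 1).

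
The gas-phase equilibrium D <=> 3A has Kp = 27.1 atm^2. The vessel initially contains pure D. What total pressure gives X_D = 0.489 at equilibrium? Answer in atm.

Basis: 1 mol D initially; let X = conversion of D. Extent ξ = X.
Mole table: n_D = 1 − X; n_A = 3X.
Summing: n_T = 1 + 2X.
Kp = p_A^3 / (p_D) with p_i = (n_i/n_T)·P.
At X = 0.489: the mole-fraction product g(X) = Π y_i^ν_i = 1.579. Since Kp = g(X)·P^{2}, P = (Kp/g)^(1/2) = (27.1/1.579)^(1/2) = 4.14 atm.

P = 4.14 atm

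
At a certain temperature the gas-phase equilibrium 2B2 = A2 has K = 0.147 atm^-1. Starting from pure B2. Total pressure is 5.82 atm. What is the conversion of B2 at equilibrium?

Let X = conversion of B2 (basis 1 mol B2); extent of reaction ξ = 0.5X.
Species balance: n_B2 = 1 − X; n_A2 = 0.5X.
Summing: n_T = 1 − 0.5X.
With p_i = (n_i/n_T)P, K = p_A2 / (p_B2^2).
Equating to 0.147 atm^-1 and solving on 0 < X < 1: X = 0.524.

X = 0.524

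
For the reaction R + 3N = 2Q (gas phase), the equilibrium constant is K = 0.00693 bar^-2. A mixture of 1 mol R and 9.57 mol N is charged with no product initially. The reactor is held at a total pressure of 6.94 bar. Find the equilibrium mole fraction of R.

y_R = 0.053

Let X = conversion of R (basis 1 mol R); extent of reaction ξ = X.
Mole table: n_R = 1 − X; n_N = 9.57 − 3X; n_Q = 2X.
n_T = Σnᵢ = 10.6 − 2X.
y_i = n_i/n_T, p_i = y_i·P. K = p_Q^2 / (p_R p_N^3).
Setting this equal to 0.00693 bar^-2 and taking the physical root (0 < X < 1) gives X = 0.494.
Then n_R = 0.506, n_T = 9.58, so y_R = 0.053.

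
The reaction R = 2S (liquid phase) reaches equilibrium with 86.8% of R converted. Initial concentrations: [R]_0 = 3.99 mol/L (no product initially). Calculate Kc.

Let X = conversion of R.
Concentrations: [R] = 3.99 − 3.99X; [S] = 7.98X.
At X = 0.868: [R] = 0.527, [S] = 6.93.
Kc = [S]^2 / ([R]) = 91.1 mol/L.

Kc = 91.1 mol/L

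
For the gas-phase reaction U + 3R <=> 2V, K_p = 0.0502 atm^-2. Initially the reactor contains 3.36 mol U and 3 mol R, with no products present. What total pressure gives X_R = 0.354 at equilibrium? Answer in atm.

Basis: 3 mol R initially; let X = conversion of R. Extent ξ = X.
Moles: n_U = 3.36 − X; n_R = 3 − 3X; n_V = 2X.
Summing: n_T = 6.36 − 2X.
K_p = p_V^2 / (p_U p_R^3) with p_i = (n_i/n_T)·P.
At X = 0.354: the mole-fraction product g(X) = Π y_i^ν_i = 0.7318. Since K_p = g(X)·P^{-2}, P = (g/K_p)^(1/2) = (0.7318/0.0502)^(1/2) = 3.82 atm.

P = 3.82 atm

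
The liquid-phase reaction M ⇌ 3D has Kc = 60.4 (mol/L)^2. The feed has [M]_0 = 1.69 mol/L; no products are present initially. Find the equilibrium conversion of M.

X = 0.650

Let X = conversion of M; extent ξ = 1.69·X mol/L.
Concentrations: [M] = 1.69 − 1.69X; [D] = 5.07X.
Kc = [D]^3 / ([M]).
Equating to 60.4 (mol/L)^2: the physical root is X = 0.650.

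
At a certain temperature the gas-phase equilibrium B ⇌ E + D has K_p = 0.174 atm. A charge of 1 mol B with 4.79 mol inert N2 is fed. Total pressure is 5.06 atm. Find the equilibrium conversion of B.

X = 0.366

Let X = conversion of B (basis 1 mol B); extent of reaction ξ = X.
Mole table: n_B = 1 − X; n_E = X; n_D = X; n_I = 4.79 (inert).
Total moles n_T = 5.79 + X.
y_i = n_i/n_T, p_i = y_i·P. K_p = p_E p_D / (p_B).
This yields a degree-2 equation in X; solving on (0,1), X = 0.366.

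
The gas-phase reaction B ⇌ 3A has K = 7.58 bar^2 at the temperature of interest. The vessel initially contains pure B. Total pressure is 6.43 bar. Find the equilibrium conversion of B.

X = 0.223

Basis: 1 mol B initially; let X = conversion of B. Extent ξ = X.
Moles: n_B = 1 − X; n_A = 3X.
Total moles n_T = 1 + 2X.
Mole fractions y_i = n_i/n_T; K = p_A^3 / (p_B) with p_i = y_i·P.
Equating to 7.58 bar^2 and solving on 0 < X < 1: X = 0.223.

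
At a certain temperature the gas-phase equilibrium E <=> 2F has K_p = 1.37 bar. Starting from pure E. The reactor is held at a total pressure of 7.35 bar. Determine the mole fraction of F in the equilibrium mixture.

Let X = conversion of E (basis 1 mol E); extent of reaction ξ = X.
Moles: n_E = 1 − X; n_F = 2X.
n_T = Σnᵢ = 1 + X.
y_i = n_i/n_T, p_i = y_i·P. K_p = p_F^2 / (p_E).
This yields a degree-2 equation in X; solving on (0,1), X = 0.211.
Then n_F = 0.422, n_T = 1.21, so y_F = 0.348.

y_F = 0.348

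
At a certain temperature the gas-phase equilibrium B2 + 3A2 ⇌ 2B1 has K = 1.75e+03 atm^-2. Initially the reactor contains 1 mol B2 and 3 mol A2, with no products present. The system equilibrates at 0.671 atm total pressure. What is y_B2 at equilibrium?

Let X = conversion of B2 (basis 1 mol B2); extent of reaction ξ = X.
Mole table: n_B2 = 1 − X; n_A2 = 3 − 3X; n_B1 = 2X.
Summing: n_T = 4 − 2X.
Mole fractions y_i = n_i/n_T; K = p_B1^2 / (p_B2 p_A2^3) with p_i = y_i·P.
Substituting and setting equal to 1.75e+03 atm^-2 gives a polynomial in X; the root in (0,1) is X = 0.837.
Then n_B2 = 0.163, n_T = 2.33, so y_B2 = 0.070.

y_B2 = 0.070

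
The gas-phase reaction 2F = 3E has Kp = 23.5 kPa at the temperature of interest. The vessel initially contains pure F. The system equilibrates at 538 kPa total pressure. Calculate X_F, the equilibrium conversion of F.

X = 0.208

Let X = conversion of F (basis 1 mol F); extent of reaction ξ = 0.5X.
Mole table: n_F = 1 − X; n_E = 1.5X.
Summing: n_T = 1 + 0.5X.
Mole fractions y_i = n_i/n_T; Kp = p_E^3 / (p_F^2) with p_i = y_i·P.
Setting this equal to 23.5 kPa and taking the physical root (0 < X < 1) gives X = 0.208.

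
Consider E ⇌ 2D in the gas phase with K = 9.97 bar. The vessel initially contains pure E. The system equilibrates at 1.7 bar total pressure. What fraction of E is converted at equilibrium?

Take 1 mol E as basis and let X be its fractional conversion, so ξ = X.
Moles: n_E = 1 − X; n_D = 2X.
Total moles n_T = 1 + X.
Mole fractions y_i = n_i/n_T; K = p_D^2 / (p_E) with p_i = y_i·P.
Substituting and setting equal to 9.97 bar gives a polynomial in X; the root in (0,1) is X = 0.771.

X = 0.771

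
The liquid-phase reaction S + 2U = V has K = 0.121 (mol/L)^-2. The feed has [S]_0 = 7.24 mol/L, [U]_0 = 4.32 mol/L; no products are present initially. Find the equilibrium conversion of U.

X = 0.668

Let X = conversion of U; extent ξ = 4.32X/2 mol/L.
Concentrations: [S] = 7.24 − 2.16X; [U] = 4.32 − 4.32X; [V] = 2.16X.
K = [V] / ([S] [U]^2).
This equals 0.121 at X = 0.668 (the root in 0 < X < 1).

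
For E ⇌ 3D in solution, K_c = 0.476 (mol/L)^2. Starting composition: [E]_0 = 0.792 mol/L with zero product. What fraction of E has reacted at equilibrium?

Let X = conversion of E; extent ξ = 0.792·X mol/L.
Concentrations: [E] = 0.792 − 0.792X; [D] = 2.38X.
K_c = [D]^3 / ([E]).
Solving K_c = 0.476 for X ∈ (0,1): X = 0.273.

X = 0.273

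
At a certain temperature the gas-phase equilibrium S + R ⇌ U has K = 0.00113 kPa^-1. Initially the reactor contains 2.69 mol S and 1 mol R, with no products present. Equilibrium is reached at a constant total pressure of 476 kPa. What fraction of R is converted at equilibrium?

X = 0.276

Take 1 mol R as basis and let X be its fractional conversion, so ξ = X.
At extent ξ: n_S = 2.69 − X; n_R = 1 − X; n_U = X.
n_T = Σnᵢ = 3.69 − X.
Mole fractions y_i = n_i/n_T; K = p_U / (p_S p_R) with p_i = y_i·P.
Equating to 0.00113 kPa^-1 and solving on 0 < X < 1: X = 0.276.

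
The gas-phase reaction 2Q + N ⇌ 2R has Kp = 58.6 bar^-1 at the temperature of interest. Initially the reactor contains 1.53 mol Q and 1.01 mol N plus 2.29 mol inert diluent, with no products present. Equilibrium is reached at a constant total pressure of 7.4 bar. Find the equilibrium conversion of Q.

X = 0.858

Let X = conversion of Q (basis 1.53 mol Q); extent of reaction ξ = 0.765X.
Moles: n_Q = 1.53 − 1.53X; n_N = 1.01 − 0.765X; n_R = 1.53X; n_I = 2.29 (inert).
Total moles n_T = 4.83 − 0.765X.
y_i = n_i/n_T, p_i = y_i·P. Kp = p_R^2 / (p_Q^2 p_N).
Equating to 58.6 bar^-1 and solving on 0 < X < 1: X = 0.858.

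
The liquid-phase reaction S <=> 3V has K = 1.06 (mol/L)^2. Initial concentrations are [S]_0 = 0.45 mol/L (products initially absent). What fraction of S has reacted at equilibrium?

Let X = conversion of S; extent ξ = 0.45·X mol/L.
Concentrations: [S] = 0.45 − 0.45X; [V] = 1.35X.
K = [V]^3 / ([S]).
Setting equal to 1.06 and solving for X on (0,1) gives X = 0.469.

X = 0.469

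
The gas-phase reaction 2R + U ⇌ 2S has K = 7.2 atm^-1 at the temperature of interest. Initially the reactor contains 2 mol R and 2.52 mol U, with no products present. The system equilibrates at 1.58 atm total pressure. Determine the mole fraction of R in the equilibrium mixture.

y_R = 0.157

Let X = conversion of R (basis 2 mol R); extent of reaction ξ = X.
Moles: n_R = 2 − 2X; n_U = 2.52 − X; n_S = 2X.
n_T = Σnᵢ = 4.52 − X.
With p_i = (n_i/n_T)P, K = p_S^2 / (p_R^2 p_U).
Setting this equal to 7.2 atm^-1 and taking the physical root (0 < X < 1) gives X = 0.700.
Then n_R = 0.601, n_T = 3.82, so y_R = 0.157.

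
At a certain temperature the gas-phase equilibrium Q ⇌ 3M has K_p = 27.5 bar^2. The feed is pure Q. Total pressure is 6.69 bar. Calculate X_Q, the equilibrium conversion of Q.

X = 0.350

Let X = conversion of Q (basis 1 mol Q); extent of reaction ξ = X.
Moles: n_Q = 1 − X; n_M = 3X.
Summing: n_T = 1 + 2X.
Mole fractions y_i = n_i/n_T; K_p = p_M^3 / (p_Q) with p_i = y_i·P.
Setting this equal to 27.5 bar^2 and taking the physical root (0 < X < 1) gives X = 0.350.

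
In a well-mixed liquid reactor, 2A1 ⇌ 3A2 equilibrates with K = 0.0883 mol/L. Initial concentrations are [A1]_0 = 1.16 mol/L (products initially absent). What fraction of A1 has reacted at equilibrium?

Let X = conversion of A1; extent ξ = 1.16X/2 mol/L.
Concentrations: [A1] = 1.16 − 1.16X; [A2] = 1.74X.
K = [A2]^3 / ([A1]^2).
Solving K = 0.0883 for X ∈ (0,1): X = 0.236.

X = 0.236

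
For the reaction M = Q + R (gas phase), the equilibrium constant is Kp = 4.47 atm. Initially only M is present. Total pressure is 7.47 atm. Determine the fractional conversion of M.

Basis: 1 mol M initially; let X = conversion of M. Extent ξ = X.
Mole table: n_M = 1 − X; n_Q = X; n_R = X.
Total moles n_T = 1 + X.
y_i = n_i/n_T, p_i = y_i·P. Kp = p_Q p_R / (p_M).
This yields a degree-2 equation in X; solving on (0,1), X = 0.612.

X = 0.612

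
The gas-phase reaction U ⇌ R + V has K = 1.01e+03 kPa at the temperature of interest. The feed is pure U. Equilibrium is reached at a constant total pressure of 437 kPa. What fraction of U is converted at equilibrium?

X = 0.835

Basis: 1 mol U initially; let X = conversion of U. Extent ξ = X.
Mole table: n_U = 1 − X; n_R = X; n_V = X.
Total moles n_T = 1 + X.
Mole fractions y_i = n_i/n_T; K = p_R p_V / (p_U) with p_i = y_i·P.
Equating to 1.01e+03 kPa and solving on 0 < X < 1: X = 0.835.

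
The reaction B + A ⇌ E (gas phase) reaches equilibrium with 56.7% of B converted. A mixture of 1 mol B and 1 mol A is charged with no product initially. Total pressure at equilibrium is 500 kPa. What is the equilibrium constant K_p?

K_p = 0.00867 kPa^-1

Take 1 mol B as basis and let X be its fractional conversion, so ξ = X.
Species balance: n_B = 1 − X; n_A = 1 − X; n_E = X.
n_T = Σnᵢ = 2 − X.
At X = 0.567: n_B = 0.433, n_A = 0.433, n_E = 0.567, n_T = 1.43.
p_i = (n_i/n_T)·P. K_p = p_E / (p_B p_A) = 0.00867 kPa^-1.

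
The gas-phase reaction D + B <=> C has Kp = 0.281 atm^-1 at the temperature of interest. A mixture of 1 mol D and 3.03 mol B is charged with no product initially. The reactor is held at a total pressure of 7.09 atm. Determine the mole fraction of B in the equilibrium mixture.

Basis: 1 mol D initially; let X = conversion of D. Extent ξ = X.
Mole table: n_D = 1 − X; n_B = 3.03 − X; n_C = X.
Total moles n_T = 4.03 − X.
y_i = n_i/n_T, p_i = y_i·P. Kp = p_C / (p_D p_B).
Setting this equal to 0.281 atm^-1 and taking the physical root (0 < X < 1) gives X = 0.586.
Then n_B = 2.44, n_T = 3.44, so y_B = 0.710.

y_B = 0.710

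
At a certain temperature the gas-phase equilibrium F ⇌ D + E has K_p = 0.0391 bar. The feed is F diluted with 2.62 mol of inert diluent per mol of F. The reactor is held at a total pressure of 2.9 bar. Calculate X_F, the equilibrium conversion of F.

Let X = conversion of F (basis 1 mol F); extent of reaction ξ = X.
Mole table: n_F = 1 − X; n_D = X; n_E = X; n_I = 2.62 (inert).
Summing: n_T = 3.62 + X.
y_i = n_i/n_T, p_i = y_i·P. K_p = p_D p_E / (p_F).
This yields a degree-2 equation in X; solving on (0,1), X = 0.203.

X = 0.203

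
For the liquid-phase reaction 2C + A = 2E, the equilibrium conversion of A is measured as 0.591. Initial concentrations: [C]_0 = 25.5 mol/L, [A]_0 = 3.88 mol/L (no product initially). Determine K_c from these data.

Let X = conversion of A.
Concentrations: [C] = 25.5 − 7.76X; [A] = 3.88 − 3.88X; [E] = 7.76X.
At X = 0.591: [C] = 20.9, [A] = 1.59, [E] = 4.59.
K_c = [E]^2 / ([C]^2 [A]) = 0.0303 L/mol.

K_c = 0.0303 L/mol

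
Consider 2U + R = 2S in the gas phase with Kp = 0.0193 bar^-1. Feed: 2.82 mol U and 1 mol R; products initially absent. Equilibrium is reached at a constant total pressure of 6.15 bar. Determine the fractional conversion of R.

Take 1 mol R as basis and let X be its fractional conversion, so ξ = X.
Moles: n_U = 2.82 − 2X; n_R = 1 − X; n_S = 2X.
n_T = Σnᵢ = 3.82 − X.
Mole fractions y_i = n_i/n_T; Kp = p_S^2 / (p_U^2 p_R) with p_i = y_i·P.
This yields a degree-3 equation in X; solving on (0,1), X = 0.197.

X = 0.197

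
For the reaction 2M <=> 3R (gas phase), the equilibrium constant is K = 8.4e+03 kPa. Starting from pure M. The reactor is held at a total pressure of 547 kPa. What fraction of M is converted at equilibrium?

X = 0.743

Basis: 1 mol M initially; let X = conversion of M. Extent ξ = 0.5X.
Moles: n_M = 1 − X; n_R = 1.5X.
Total moles n_T = 1 + 0.5X.
With p_i = (n_i/n_T)P, K = p_R^3 / (p_M^2).
This yields a degree-3 equation in X; solving on (0,1), X = 0.743.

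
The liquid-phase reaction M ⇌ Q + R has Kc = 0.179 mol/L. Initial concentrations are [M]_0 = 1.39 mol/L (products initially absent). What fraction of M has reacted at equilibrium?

Let X = conversion of M; extent ξ = 1.39·X mol/L.
Concentrations: [M] = 1.39 − 1.39X; [Q] = 1.39X; [R] = 1.39X.
Kc = [Q] [R] / ([M]).
Equating to 0.179 mol/L: the physical root is X = 0.300.

X = 0.300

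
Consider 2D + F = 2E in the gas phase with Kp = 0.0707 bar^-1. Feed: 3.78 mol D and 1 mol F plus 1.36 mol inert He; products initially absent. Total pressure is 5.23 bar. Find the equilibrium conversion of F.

X = 0.324

Let X = conversion of F (basis 1 mol F); extent of reaction ξ = X.
Mole table: n_D = 3.78 − 2X; n_F = 1 − X; n_E = 2X; n_I = 1.36 (inert).
n_T = Σnᵢ = 6.14 − X.
Mole fractions y_i = n_i/n_T; Kp = p_E^2 / (p_D^2 p_F) with p_i = y_i·P.
Substituting and setting equal to 0.0707 bar^-1 gives a polynomial in X; the root in (0,1) is X = 0.324.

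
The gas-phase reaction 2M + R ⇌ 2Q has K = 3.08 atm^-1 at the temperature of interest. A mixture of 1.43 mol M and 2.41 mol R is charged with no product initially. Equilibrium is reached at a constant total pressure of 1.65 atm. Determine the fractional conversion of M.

X = 0.632

Basis: 1.43 mol M initially; let X = conversion of M. Extent ξ = 0.715X.
At extent ξ: n_M = 1.43 − 1.43X; n_R = 2.41 − 0.715X; n_Q = 1.43X.
n_T = Σnᵢ = 3.84 − 0.715X.
y_i = n_i/n_T, p_i = y_i·P. K = p_Q^2 / (p_M^2 p_R).
Setting this equal to 3.08 atm^-1 and taking the physical root (0 < X < 1) gives X = 0.632.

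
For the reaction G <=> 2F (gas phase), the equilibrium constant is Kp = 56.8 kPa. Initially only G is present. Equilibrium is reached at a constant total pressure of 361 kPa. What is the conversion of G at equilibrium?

Basis: 1 mol G initially; let X = conversion of G. Extent ξ = X.
Moles: n_G = 1 − X; n_F = 2X.
Summing: n_T = 1 + X.
y_i = n_i/n_T, p_i = y_i·P. Kp = p_F^2 / (p_G).
Setting this equal to 56.8 kPa and taking the physical root (0 < X < 1) gives X = 0.195.

X = 0.195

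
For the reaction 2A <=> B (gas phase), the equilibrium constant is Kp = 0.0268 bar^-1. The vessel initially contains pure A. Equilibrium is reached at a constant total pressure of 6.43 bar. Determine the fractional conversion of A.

Let X = conversion of A (basis 1 mol A); extent of reaction ξ = 0.5X.
At extent ξ: n_A = 1 − X; n_B = 0.5X.
n_T = Σnᵢ = 1 − 0.5X.
y_i = n_i/n_T, p_i = y_i·P. Kp = p_B / (p_A^2).
Substituting and setting equal to 0.0268 bar^-1 gives a polynomial in X; the root in (0,1) is X = 0.231.

X = 0.231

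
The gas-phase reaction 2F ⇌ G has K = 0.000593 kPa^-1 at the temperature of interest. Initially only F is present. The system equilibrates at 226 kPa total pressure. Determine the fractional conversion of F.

X = 0.193

Let X = conversion of F (basis 1 mol F); extent of reaction ξ = 0.5X.
At extent ξ: n_F = 1 − X; n_G = 0.5X.
Summing: n_T = 1 − 0.5X.
y_i = n_i/n_T, p_i = y_i·P. K = p_G / (p_F^2).
Setting this equal to 0.000593 kPa^-1 and taking the physical root (0 < X < 1) gives X = 0.193.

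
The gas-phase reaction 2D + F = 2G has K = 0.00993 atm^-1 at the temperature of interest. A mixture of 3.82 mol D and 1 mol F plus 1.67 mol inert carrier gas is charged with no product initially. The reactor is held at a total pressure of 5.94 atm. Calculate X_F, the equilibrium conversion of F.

X = 0.156

Basis: 1 mol F initially; let X = conversion of F. Extent ξ = X.
Moles: n_D = 3.82 − 2X; n_F = 1 − X; n_G = 2X; n_I = 1.67 (inert).
Total moles n_T = 6.49 − X.
y_i = n_i/n_T, p_i = y_i·P. K = p_G^2 / (p_D^2 p_F).
Setting this equal to 0.00993 atm^-1 and taking the physical root (0 < X < 1) gives X = 0.156.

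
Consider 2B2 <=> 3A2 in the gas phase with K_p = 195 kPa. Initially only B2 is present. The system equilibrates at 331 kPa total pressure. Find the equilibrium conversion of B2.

X = 0.416

Basis: 1 mol B2 initially; let X = conversion of B2. Extent ξ = 0.5X.
Moles: n_B2 = 1 − X; n_A2 = 1.5X.
Total moles n_T = 1 + 0.5X.
Mole fractions y_i = n_i/n_T; K_p = p_A2^3 / (p_B2^2) with p_i = y_i·P.
Substituting and setting equal to 195 kPa gives a polynomial in X; the root in (0,1) is X = 0.416.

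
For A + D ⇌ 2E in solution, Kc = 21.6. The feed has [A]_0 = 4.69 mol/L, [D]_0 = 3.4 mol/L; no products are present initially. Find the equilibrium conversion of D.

X = 0.798

Let X = conversion of D; extent ξ = 3.4·X mol/L.
Concentrations: [A] = 4.69 − 3.4X; [D] = 3.4 − 3.4X; [E] = 6.8X.
Kc = [E]^2 / ([A] [D]).
Solving Kc = 21.6 for X ∈ (0,1): X = 0.798.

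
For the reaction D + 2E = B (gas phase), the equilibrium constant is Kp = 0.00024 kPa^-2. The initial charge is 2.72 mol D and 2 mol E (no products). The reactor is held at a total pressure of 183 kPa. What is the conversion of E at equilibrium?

Basis: 2 mol E initially; let X = conversion of E. Extent ξ = X.
At extent ξ: n_D = 2.72 − X; n_E = 2 − 2X; n_B = X.
n_T = Σnᵢ = 4.72 − 2X.
y_i = n_i/n_T, p_i = y_i·P. Kp = p_B / (p_D p_E^2).
Substituting and setting equal to 0.00024 kPa^-2 gives a polynomial in X; the root in (0,1) is X = 0.661.

X = 0.661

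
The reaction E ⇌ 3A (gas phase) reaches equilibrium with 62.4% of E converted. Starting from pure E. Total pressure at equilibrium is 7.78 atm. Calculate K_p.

K_p = 209 atm^2

Let X = conversion of E (basis 1 mol E); extent of reaction ξ = X.
At extent ξ: n_E = 1 − X; n_A = 3X.
Total moles n_T = 1 + 2X.
At X = 0.624: n_E = 0.376, n_A = 1.87, n_T = 2.25.
p_i = (n_i/n_T)·P. K_p = p_A^3 / (p_E) = 209 atm^2.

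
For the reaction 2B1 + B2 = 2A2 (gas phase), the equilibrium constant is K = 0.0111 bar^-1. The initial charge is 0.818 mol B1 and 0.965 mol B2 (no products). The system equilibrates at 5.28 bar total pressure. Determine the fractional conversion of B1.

Take 0.818 mol B1 as basis and let X be its fractional conversion, so ξ = 0.409X.
Species balance: n_B1 = 0.818 − 0.818X; n_B2 = 0.965 − 0.409X; n_A2 = 0.818X.
Summing: n_T = 1.78 − 0.409X.
Mole fractions y_i = n_i/n_T; K = p_A2^2 / (p_B1^2 p_B2) with p_i = y_i·P.
This yields a degree-3 equation in X; solving on (0,1), X = 0.149.

X = 0.149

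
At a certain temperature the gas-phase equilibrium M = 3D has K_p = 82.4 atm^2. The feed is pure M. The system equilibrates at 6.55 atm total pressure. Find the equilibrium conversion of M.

X = 0.522

Basis: 1 mol M initially; let X = conversion of M. Extent ξ = X.
Mole table: n_M = 1 − X; n_D = 3X.
n_T = Σnᵢ = 1 + 2X.
With p_i = (n_i/n_T)P, K_p = p_D^3 / (p_M).
This yields a degree-3 equation in X; solving on (0,1), X = 0.522.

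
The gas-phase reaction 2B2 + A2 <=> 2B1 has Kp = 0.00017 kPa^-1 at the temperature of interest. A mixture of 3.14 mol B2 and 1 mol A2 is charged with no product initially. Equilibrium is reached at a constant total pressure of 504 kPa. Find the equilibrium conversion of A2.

Take 1 mol A2 as basis and let X be its fractional conversion, so ξ = X.
Moles: n_B2 = 3.14 − 2X; n_A2 = 1 − X; n_B1 = 2X.
n_T = Σnᵢ = 4.14 − X.
With p_i = (n_i/n_T)P, Kp = p_B1^2 / (p_B2^2 p_A2).
Setting this equal to 0.00017 kPa^-1 and taking the physical root (0 < X < 1) gives X = 0.184.

X = 0.184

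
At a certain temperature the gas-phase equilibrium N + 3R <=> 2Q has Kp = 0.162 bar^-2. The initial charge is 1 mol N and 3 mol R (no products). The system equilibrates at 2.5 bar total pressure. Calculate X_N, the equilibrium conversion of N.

X = 0.342

Take 1 mol N as basis and let X be its fractional conversion, so ξ = X.
Moles: n_N = 1 − X; n_R = 3 − 3X; n_Q = 2X.
Total moles n_T = 4 − 2X.
Mole fractions y_i = n_i/n_T; Kp = p_Q^2 / (p_N p_R^3) with p_i = y_i·P.
Equating to 0.162 bar^-2 and solving on 0 < X < 1: X = 0.342.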